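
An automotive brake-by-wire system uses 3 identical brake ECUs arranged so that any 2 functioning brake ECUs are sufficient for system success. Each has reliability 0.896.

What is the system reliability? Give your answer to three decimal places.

R = Σ_{i=2}^{3} C(3,i) p^i (1−p)^{3−i} with p = 0.896
C(3,2)·0.896^2·0.104^1 = 0.25048
C(3,3)·0.896^3·0.104^0 = 0.71932
Sum = 0.970

0.970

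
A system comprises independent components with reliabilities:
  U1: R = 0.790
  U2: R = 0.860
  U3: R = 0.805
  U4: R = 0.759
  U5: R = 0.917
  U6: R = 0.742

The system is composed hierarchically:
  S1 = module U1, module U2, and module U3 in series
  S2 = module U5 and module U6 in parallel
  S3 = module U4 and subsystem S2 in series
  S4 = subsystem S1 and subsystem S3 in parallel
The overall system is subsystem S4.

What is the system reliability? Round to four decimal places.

Series (U1, U2, and U3): 0.790000 × 0.860000 × 0.805000 = 0.546917
Parallel (U5 and U6): 1 − (1 − 0.917000)(1 − 0.742000) = 0.978586
Series (U4 and [0.978586]): 0.759000 × 0.978586 = 0.742747
Parallel ([0.546917] and [0.742747]): 1 − (1 − 0.546917)(1 − 0.742747) = 0.8834

0.8834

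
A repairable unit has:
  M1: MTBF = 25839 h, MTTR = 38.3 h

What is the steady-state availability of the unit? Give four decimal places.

0.9985

A(M1) = MTBF/(MTBF+MTTR) = 25839/(25839+38.3) = 0.9985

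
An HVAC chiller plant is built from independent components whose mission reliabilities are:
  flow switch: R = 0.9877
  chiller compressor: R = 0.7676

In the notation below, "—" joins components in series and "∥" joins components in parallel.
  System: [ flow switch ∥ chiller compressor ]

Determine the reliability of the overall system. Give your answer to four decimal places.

0.9971

Parallel (flow switch and chiller compressor): 1 − (1 − 0.987700)(1 − 0.767600) = 0.9971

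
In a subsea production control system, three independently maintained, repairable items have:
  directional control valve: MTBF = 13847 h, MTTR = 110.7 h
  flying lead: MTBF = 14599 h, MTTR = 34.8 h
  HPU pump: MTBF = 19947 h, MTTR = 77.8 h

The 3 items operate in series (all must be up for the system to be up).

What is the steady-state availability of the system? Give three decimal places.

0.986

A(directional control valve) = MTBF/(MTBF+MTTR) = 13847/(13847+110.7) = 0.992069
A(flying lead) = MTBF/(MTBF+MTTR) = 14599/(14599+34.8) = 0.997622
A(HPU pump) = MTBF/(MTBF+MTTR) = 19947/(19947+77.8) = 0.996115
Series availability: 0.992069 × 0.997622 × 0.996115 = 0.986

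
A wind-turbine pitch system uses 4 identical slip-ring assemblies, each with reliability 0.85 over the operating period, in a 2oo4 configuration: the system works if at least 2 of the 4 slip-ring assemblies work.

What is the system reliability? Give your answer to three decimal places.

R = Σ_{i=2}^{4} C(4,i) p^i (1−p)^{4−i} with p = 0.85
C(4,2)·0.85^2·0.15^2 = 0.09754
C(4,3)·0.85^3·0.15^1 = 0.36848
C(4,4)·0.85^4·0.15^0 = 0.52201
Sum = 0.988

0.988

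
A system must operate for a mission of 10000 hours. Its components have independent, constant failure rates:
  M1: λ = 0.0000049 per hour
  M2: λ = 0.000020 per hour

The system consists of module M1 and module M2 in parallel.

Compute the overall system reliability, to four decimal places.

R(M1) = exp(−0.0000049 × 10000) = 0.952181
R(M2) = exp(−0.000020 × 10000) = 0.818731
Parallel (M1 and M2): 1 − (1 − 0.952181)(1 − 0.818731) = 0.9913

0.9913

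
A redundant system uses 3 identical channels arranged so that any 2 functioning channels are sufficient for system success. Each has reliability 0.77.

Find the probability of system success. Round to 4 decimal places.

0.8656

R = Σ_{i=2}^{3} C(3,i) p^i (1−p)^{3−i} with p = 0.77
C(3,2)·0.77^2·0.23^1 = 0.409101
C(3,3)·0.77^3·0.23^0 = 0.456533
Sum = 0.8656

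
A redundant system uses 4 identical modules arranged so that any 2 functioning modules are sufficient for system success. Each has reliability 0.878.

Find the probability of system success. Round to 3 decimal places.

0.993

R = Σ_{i=2}^{4} C(4,i) p^i (1−p)^{4−i} with p = 0.878
C(4,2)·0.878^2·0.122^2 = 0.06884
C(4,3)·0.878^3·0.122^1 = 0.33030
C(4,4)·0.878^4·0.122^0 = 0.59426
Sum = 0.993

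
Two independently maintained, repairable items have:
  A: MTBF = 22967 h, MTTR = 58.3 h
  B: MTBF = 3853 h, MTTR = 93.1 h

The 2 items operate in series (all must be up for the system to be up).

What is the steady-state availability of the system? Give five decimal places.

A(A) = MTBF/(MTBF+MTTR) = 22967/(22967+58.3) = 0.997468
A(B) = MTBF/(MTBF+MTTR) = 3853/(3853+93.1) = 0.976407
Series availability: 0.997468 × 0.976407 = 0.97393

0.97393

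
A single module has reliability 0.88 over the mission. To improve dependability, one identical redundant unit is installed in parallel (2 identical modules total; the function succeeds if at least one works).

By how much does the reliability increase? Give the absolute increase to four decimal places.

R_before = 0.88
R_after = 1 − (1 − 0.88)^2 = 0.9856
ΔR = 0.9856 − 0.88 = 0.1056

0.1056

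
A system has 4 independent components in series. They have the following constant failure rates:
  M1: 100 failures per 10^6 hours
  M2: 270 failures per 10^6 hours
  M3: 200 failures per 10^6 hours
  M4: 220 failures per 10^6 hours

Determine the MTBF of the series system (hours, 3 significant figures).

1270

Series of exponential components: λ_sys = Σ λ_i
λ_sys = 0.00010 + 0.00027 + 0.00020 + 0.00022 = 7.9000e-04 /h
MTBF = 1 / λ_sys = 1270 h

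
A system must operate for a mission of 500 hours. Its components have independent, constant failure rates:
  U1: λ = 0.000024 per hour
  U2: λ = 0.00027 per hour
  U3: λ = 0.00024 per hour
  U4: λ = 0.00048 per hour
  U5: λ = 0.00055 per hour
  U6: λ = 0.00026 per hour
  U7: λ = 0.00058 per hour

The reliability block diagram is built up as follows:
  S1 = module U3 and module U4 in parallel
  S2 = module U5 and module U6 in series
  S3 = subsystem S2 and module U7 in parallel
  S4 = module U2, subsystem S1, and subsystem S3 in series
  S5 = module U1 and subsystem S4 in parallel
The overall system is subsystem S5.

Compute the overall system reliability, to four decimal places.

R(U1) = exp(−0.000024 × 500) = 0.988072
R(U2) = exp(−0.00027 × 500) = 0.873716
R(U3) = exp(−0.00024 × 500) = 0.886920
R(U4) = exp(−0.00048 × 500) = 0.786628
R(U5) = exp(−0.00055 × 500) = 0.759572
R(U6) = exp(−0.00026 × 500) = 0.878095
R(U7) = exp(−0.00058 × 500) = 0.748264
Parallel (U3 and U4): 1 − (1 − 0.886920)(1 − 0.786628) = 0.975872
Series (U5 and U6): 0.759572 × 0.878095 = 0.666976
Parallel ([0.666976] and U7): 1 − (1 − 0.666976)(1 − 0.748264) = 0.916166
Series (U2, [0.975872], and [0.916166]): 0.873716 × 0.975872 × 0.916166 = 0.781155
Parallel (U1 and [0.781155]): 1 − (1 − 0.988072)(1 − 0.781155) = 0.9974

0.9974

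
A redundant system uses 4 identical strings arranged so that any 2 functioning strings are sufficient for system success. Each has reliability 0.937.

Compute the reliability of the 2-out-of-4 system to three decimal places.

R = Σ_{i=2}^{4} C(4,i) p^i (1−p)^{4−i} with p = 0.937
C(4,2)·0.937^2·0.063^2 = 0.02091
C(4,3)·0.937^3·0.063^1 = 0.20731
C(4,4)·0.937^4·0.063^0 = 0.77083
Sum = 0.999

0.999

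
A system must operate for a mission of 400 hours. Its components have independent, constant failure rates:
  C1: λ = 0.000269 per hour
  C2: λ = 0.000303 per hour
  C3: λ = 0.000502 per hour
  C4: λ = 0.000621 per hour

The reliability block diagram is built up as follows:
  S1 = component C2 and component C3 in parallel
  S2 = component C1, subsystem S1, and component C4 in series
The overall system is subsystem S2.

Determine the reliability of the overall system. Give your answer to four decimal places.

R(C1) = exp(−0.000269 × 400) = 0.897987
R(C2) = exp(−0.000303 × 400) = 0.885857
R(C3) = exp(−0.000502 × 400) = 0.818076
R(C4) = exp(−0.000621 × 400) = 0.780048
Parallel (C2 and C3): 1 − (1 − 0.885857)(1 − 0.818076) = 0.979235
Series (C1, [0.979235], and C4): 0.897987 × 0.979235 × 0.780048 = 0.6859

0.6859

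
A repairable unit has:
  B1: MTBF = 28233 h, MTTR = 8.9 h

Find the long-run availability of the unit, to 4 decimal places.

A(B1) = MTBF/(MTBF+MTTR) = 28233/(28233+8.9) = 0.9997

0.9997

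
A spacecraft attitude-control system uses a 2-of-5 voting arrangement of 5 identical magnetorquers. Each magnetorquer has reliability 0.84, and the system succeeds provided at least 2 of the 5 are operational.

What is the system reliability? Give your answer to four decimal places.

R = Σ_{i=2}^{5} C(5,i) p^i (1−p)^{5−i} with p = 0.84
C(5,2)·0.84^2·0.16^3 = 0.028901
C(5,3)·0.84^3·0.16^2 = 0.151732
C(5,4)·0.84^4·0.16^1 = 0.398297
C(5,5)·0.84^5·0.16^0 = 0.418212
Sum = 0.9971

0.9971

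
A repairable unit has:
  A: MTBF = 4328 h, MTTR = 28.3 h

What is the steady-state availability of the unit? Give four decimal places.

0.9935

A(A) = MTBF/(MTBF+MTTR) = 4328/(4328+28.3) = 0.9935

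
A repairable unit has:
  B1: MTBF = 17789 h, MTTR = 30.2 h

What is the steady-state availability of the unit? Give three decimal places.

0.998

A(B1) = MTBF/(MTBF+MTTR) = 17789/(17789+30.2) = 0.998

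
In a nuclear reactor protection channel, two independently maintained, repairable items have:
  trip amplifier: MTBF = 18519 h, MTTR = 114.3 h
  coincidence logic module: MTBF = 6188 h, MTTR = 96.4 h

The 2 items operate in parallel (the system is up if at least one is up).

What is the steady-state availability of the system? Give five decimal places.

0.99991

A(trip amplifier) = MTBF/(MTBF+MTTR) = 18519/(18519+114.3) = 0.993866
A(coincidence logic module) = MTBF/(MTBF+MTTR) = 6188/(6188+96.4) = 0.984660
Parallel availability: 1 − (1 − 0.993866)(1 − 0.984660) = 0.99991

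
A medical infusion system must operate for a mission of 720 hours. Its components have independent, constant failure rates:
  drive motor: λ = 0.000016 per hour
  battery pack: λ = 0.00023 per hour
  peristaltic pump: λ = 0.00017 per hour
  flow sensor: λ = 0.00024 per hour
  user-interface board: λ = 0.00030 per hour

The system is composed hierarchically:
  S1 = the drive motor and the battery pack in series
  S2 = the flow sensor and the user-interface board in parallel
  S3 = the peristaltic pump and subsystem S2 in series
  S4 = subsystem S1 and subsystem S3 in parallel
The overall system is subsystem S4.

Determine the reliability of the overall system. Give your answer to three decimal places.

R(drive motor) = exp(−0.000016 × 720) = 0.98855
R(battery pack) = exp(−0.00023 × 720) = 0.84739
R(peristaltic pump) = exp(−0.00017 × 720) = 0.88479
R(flow sensor) = exp(−0.00024 × 720) = 0.84131
R(user-interface board) = exp(−0.00030 × 720) = 0.80574
Series (drive motor and battery pack): 0.98855 × 0.84739 = 0.83769
Parallel (flow sensor and user-interface board): 1 − (1 − 0.84131)(1 − 0.80574) = 0.96917
Series (peristaltic pump and [0.96917]): 0.88479 × 0.96917 = 0.85751
Parallel ([0.83769] and [0.85751]): 1 − (1 − 0.83769)(1 − 0.85751) = 0.977

0.977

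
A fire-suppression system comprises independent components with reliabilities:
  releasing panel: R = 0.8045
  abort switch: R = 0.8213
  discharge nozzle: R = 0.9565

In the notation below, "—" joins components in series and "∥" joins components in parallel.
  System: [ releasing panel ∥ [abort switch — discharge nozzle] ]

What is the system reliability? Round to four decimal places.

0.9581

Series (abort switch and discharge nozzle): 0.821300 × 0.956500 = 0.785573
Parallel (releasing panel and [0.785573]): 1 − (1 − 0.804500)(1 − 0.785573) = 0.9581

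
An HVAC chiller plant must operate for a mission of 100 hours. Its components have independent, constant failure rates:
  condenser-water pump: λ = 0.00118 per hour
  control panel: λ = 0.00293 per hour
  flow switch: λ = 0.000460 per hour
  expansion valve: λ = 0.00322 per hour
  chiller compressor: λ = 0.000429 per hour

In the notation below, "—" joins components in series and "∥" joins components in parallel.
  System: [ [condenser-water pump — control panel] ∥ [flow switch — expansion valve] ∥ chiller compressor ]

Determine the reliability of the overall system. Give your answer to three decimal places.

0.996

R(condenser-water pump) = exp(−0.00118 × 100) = 0.88870
R(control panel) = exp(−0.00293 × 100) = 0.74602
R(flow switch) = exp(−0.000460 × 100) = 0.95504
R(expansion valve) = exp(−0.00322 × 100) = 0.72470
R(chiller compressor) = exp(−0.000429 × 100) = 0.95801
Series (condenser-water pump and control panel): 0.88870 × 0.74602 = 0.66299
Series (flow switch and expansion valve): 0.95504 × 0.72470 = 0.69212
Parallel ([0.66299], [0.69212], and chiller compressor): 1 − (1 − 0.66299)(1 − 0.69212)(1 − 0.95801) = 0.996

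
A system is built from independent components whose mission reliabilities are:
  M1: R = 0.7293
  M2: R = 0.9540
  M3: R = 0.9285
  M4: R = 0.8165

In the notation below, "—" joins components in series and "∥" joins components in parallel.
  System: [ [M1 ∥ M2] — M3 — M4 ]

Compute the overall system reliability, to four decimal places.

Parallel (M1 and M2): 1 − (1 − 0.729300)(1 − 0.954000) = 0.987548
Series ([0.987548], M3, and M4): 0.987548 × 0.928500 × 0.816500 = 0.7487

0.7487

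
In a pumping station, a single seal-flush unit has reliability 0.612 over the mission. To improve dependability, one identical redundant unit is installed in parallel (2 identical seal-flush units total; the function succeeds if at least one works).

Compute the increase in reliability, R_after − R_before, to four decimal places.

0.2375

R_before = 0.612
R_after = 1 − (1 − 0.612)^2 = 0.8495
ΔR = 0.8495 − 0.612 = 0.2375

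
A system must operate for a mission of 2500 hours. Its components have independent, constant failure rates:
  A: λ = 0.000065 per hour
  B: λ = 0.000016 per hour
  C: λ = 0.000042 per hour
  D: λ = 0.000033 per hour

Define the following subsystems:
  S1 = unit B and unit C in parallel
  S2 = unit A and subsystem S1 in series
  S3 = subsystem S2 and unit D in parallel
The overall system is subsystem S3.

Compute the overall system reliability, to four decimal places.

R(A) = exp(−0.000065 × 2500) = 0.850016
R(B) = exp(−0.000016 × 2500) = 0.960789
R(C) = exp(−0.000042 × 2500) = 0.900325
R(D) = exp(−0.000033 × 2500) = 0.920811
Parallel (B and C): 1 − (1 − 0.960789)(1 − 0.900325) = 0.996092
Series (A and [0.996092]): 0.850016 × 0.996092 = 0.846694
Parallel ([0.846694] and D): 1 − (1 − 0.846694)(1 − 0.920811) = 0.9879

0.9879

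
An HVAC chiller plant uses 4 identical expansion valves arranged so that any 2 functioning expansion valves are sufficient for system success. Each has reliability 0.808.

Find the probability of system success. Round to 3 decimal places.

0.976

R = Σ_{i=2}^{4} C(4,i) p^i (1−p)^{4−i} with p = 0.808
C(4,2)·0.808^2·0.192^2 = 0.14440
C(4,3)·0.808^3·0.192^1 = 0.40513
C(4,4)·0.808^4·0.192^0 = 0.42623
Sum = 0.976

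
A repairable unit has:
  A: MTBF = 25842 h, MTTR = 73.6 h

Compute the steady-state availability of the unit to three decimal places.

A(A) = MTBF/(MTBF+MTTR) = 25842/(25842+73.6) = 0.997

0.997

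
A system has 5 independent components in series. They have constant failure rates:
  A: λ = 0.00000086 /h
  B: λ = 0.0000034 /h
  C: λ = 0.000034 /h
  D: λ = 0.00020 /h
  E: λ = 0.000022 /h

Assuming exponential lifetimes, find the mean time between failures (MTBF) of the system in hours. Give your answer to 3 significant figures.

Series of exponential components: λ_sys = Σ λ_i
λ_sys = 0.00000086 + 0.0000034 + 0.000034 + 0.00020 + 0.000022 = 2.6026e-04 /h
MTBF = 1 / λ_sys = 3840 h

3840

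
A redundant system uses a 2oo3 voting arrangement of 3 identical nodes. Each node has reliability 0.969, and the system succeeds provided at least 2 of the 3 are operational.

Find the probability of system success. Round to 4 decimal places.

0.9972

R = Σ_{i=2}^{3} C(3,i) p^i (1−p)^{3−i} with p = 0.969
C(3,2)·0.969^2·0.031^1 = 0.087323
C(3,3)·0.969^3·0.031^0 = 0.909853
Sum = 0.9972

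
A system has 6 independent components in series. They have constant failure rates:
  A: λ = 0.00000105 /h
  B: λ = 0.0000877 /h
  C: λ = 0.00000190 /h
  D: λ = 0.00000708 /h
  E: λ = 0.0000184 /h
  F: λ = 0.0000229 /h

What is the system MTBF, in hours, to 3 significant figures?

7190

Series of exponential components: λ_sys = Σ λ_i
λ_sys = 0.00000105 + 0.0000877 + 0.00000190 + 0.00000708 + 0.0000184 + 0.0000229 = 1.3903e-04 /h
MTBF = 1 / λ_sys = 7190 h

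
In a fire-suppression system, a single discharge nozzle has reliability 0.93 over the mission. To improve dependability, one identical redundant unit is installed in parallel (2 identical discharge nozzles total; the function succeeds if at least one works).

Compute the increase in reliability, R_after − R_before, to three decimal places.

R_before = 0.93
R_after = 1 − (1 − 0.93)^2 = 0.995
ΔR = 0.995 − 0.93 = 0.065

0.065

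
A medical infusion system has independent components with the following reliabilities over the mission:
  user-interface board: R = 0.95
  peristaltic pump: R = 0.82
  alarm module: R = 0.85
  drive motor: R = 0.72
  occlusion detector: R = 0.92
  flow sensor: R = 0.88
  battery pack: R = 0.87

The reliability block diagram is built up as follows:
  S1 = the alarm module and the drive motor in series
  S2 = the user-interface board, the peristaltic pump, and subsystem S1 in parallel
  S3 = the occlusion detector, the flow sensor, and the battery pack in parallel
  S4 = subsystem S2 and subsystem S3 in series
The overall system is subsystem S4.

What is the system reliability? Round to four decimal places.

Series (alarm module and drive motor): 0.850000 × 0.720000 = 0.612000
Parallel (user-interface board, peristaltic pump, and [0.612000]): 1 − (1 − 0.950000)(1 − 0.820000)(1 − 0.612000) = 0.996508
Parallel (occlusion detector, flow sensor, and battery pack): 1 − (1 − 0.920000)(1 − 0.880000)(1 − 0.870000) = 0.998752
Series ([0.996508] and [0.998752]): 0.996508 × 0.998752 = 0.9953

0.9953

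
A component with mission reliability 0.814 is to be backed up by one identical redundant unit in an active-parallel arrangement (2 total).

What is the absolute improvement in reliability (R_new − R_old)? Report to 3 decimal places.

0.151

R_before = 0.814
R_after = 1 − (1 − 0.814)^2 = 0.965
ΔR = 0.965 − 0.814 = 0.151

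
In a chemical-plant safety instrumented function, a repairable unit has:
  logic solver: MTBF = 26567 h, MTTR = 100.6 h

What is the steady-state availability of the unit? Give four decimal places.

0.9962

A(logic solver) = MTBF/(MTBF+MTTR) = 26567/(26567+100.6) = 0.9962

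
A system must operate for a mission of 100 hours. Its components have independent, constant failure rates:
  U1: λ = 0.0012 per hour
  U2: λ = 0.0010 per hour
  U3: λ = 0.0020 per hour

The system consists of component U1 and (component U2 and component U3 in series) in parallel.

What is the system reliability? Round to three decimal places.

0.971

R(U1) = exp(−0.0012 × 100) = 0.88692
R(U2) = exp(−0.0010 × 100) = 0.90484
R(U3) = exp(−0.0020 × 100) = 0.81873
Series (U2 and U3): 0.90484 × 0.81873 = 0.74082
Parallel (U1 and [0.74082]): 1 − (1 − 0.88692)(1 − 0.74082) = 0.971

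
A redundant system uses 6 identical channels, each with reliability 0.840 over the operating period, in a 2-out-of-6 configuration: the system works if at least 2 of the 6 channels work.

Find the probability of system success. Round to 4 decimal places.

0.9995

R = Σ_{i=2}^{6} C(6,i) p^i (1−p)^{6−i} with p = 0.840
C(6,2)·0.840^2·0.160^4 = 0.006936
C(6,3)·0.840^3·0.160^3 = 0.048554
C(6,4)·0.840^4·0.160^2 = 0.191183
C(6,5)·0.840^5·0.160^1 = 0.401483
C(6,6)·0.840^6·0.160^0 = 0.351298
Sum = 0.9995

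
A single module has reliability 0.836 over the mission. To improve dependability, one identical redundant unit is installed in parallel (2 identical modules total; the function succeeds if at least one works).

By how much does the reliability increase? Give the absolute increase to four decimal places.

R_before = 0.836
R_after = 1 − (1 − 0.836)^2 = 0.9731
ΔR = 0.9731 − 0.836 = 0.1371

0.1371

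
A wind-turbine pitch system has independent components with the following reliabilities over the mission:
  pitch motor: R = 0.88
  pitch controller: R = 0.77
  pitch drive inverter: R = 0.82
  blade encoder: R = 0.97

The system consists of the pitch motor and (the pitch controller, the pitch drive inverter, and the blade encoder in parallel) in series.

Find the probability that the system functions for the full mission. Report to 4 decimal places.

0.8789

Parallel (pitch controller, pitch drive inverter, and blade encoder): 1 − (1 − 0.770000)(1 − 0.820000)(1 − 0.970000) = 0.998758
Series (pitch motor and [0.998758]): 0.880000 × 0.998758 = 0.8789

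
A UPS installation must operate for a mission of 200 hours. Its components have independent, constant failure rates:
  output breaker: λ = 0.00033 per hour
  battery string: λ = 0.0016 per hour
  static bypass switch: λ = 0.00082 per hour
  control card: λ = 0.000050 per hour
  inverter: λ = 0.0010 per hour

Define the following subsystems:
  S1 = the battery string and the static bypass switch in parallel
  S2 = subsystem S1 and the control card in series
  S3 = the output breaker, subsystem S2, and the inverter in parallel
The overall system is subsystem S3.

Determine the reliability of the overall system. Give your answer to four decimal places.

R(output breaker) = exp(−0.00033 × 200) = 0.936131
R(battery string) = exp(−0.0016 × 200) = 0.726149
R(static bypass switch) = exp(−0.00082 × 200) = 0.848742
R(control card) = exp(−0.000050 × 200) = 0.990050
R(inverter) = exp(−0.0010 × 200) = 0.818731
Parallel (battery string and static bypass switch): 1 − (1 − 0.726149)(1 − 0.848742) = 0.958578
Series ([0.958578] and control card): 0.958578 × 0.990050 = 0.949040
Parallel (output breaker, [0.949040], and inverter): 1 − (1 − 0.936131)(1 − 0.949040)(1 − 0.818731) = 0.9994

0.9994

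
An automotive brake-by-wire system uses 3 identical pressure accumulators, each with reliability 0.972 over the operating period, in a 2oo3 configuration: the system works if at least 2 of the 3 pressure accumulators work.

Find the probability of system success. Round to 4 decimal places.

0.9977

R = Σ_{i=2}^{3} C(3,i) p^i (1−p)^{3−i} with p = 0.972
C(3,2)·0.972^2·0.028^1 = 0.079362
C(3,3)·0.972^3·0.028^0 = 0.918330
Sum = 0.9977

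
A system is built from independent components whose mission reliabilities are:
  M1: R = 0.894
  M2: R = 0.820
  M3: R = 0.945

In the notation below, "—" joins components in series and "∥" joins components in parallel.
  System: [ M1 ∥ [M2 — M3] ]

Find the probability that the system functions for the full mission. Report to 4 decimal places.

0.9761

Series (M2 and M3): 0.820000 × 0.945000 = 0.774900
Parallel (M1 and [0.774900]): 1 − (1 − 0.894000)(1 − 0.774900) = 0.9761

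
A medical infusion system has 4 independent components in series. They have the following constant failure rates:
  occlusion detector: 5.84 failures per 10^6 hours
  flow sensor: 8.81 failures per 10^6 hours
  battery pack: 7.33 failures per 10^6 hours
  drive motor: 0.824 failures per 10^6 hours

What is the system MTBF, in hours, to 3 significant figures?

43900

Series of exponential components: λ_sys = Σ λ_i
λ_sys = 0.00000584 + 0.00000881 + 0.00000733 + 0.000000824 = 2.2804e-05 /h
MTBF = 1 / λ_sys = 43900 h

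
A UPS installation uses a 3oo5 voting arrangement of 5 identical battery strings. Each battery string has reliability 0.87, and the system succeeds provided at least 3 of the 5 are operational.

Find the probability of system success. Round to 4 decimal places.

0.9821

R = Σ_{i=3}^{5} C(5,i) p^i (1−p)^{5−i} with p = 0.87
C(5,3)·0.87^3·0.13^2 = 0.111287
C(5,4)·0.87^4·0.13^1 = 0.372383
C(5,5)·0.87^5·0.13^0 = 0.498421
Sum = 0.9821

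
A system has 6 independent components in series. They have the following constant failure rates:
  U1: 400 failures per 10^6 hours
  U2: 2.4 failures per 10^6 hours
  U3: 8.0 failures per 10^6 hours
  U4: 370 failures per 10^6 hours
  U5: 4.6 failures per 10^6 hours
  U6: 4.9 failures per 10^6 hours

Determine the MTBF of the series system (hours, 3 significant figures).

1270

Series of exponential components: λ_sys = Σ λ_i
λ_sys = 0.00040 + 0.0000024 + 0.0000080 + 0.00037 + 0.0000046 + 0.0000049 = 7.8990e-04 /h
MTBF = 1 / λ_sys = 1270 h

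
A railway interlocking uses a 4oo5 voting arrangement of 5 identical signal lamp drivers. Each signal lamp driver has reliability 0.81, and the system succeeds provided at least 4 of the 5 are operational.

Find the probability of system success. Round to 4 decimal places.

0.7576

R = Σ_{i=4}^{5} C(5,i) p^i (1−p)^{5−i} with p = 0.81
C(5,4)·0.81^4·0.19^1 = 0.408944
C(5,5)·0.81^5·0.19^0 = 0.348678
Sum = 0.7576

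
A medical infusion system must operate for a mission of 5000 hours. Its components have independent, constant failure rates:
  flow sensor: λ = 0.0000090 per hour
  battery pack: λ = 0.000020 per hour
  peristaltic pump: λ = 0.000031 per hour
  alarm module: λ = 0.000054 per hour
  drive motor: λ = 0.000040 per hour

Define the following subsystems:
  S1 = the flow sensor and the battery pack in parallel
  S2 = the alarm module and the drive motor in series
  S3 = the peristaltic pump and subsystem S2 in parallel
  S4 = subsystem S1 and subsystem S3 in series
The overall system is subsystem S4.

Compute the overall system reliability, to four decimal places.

R(flow sensor) = exp(−0.0000090 × 5000) = 0.955997
R(battery pack) = exp(−0.000020 × 5000) = 0.904837
R(peristaltic pump) = exp(−0.000031 × 5000) = 0.856415
R(alarm module) = exp(−0.000054 × 5000) = 0.763379
R(drive motor) = exp(−0.000040 × 5000) = 0.818731
Parallel (flow sensor and battery pack): 1 − (1 − 0.955997)(1 − 0.904837) = 0.995813
Series (alarm module and drive motor): 0.763379 × 0.818731 = 0.625002
Parallel (peristaltic pump and [0.625002]): 1 − (1 − 0.856415)(1 − 0.625002) = 0.946156
Series ([0.995813] and [0.946156]): 0.995813 × 0.946156 = 0.9422

0.9422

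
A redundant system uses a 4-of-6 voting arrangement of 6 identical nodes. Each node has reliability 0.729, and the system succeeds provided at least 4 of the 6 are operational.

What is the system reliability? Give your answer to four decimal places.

0.7960

R = Σ_{i=4}^{6} C(6,i) p^i (1−p)^{6−i} with p = 0.729
C(6,4)·0.729^4·0.271^2 = 0.311129
C(6,5)·0.729^5·0.271^1 = 0.334779
C(6,6)·0.729^6·0.271^0 = 0.150095
Sum = 0.7960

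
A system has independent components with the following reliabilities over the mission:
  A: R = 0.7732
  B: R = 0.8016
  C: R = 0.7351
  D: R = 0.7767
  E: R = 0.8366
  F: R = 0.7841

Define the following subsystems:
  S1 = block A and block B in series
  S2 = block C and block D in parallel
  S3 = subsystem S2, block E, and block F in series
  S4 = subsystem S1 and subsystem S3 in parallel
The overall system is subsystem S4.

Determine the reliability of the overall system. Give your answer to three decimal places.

Series (A and B): 0.77320 × 0.80160 = 0.61980
Parallel (C and D): 1 − (1 − 0.73510)(1 − 0.77670) = 0.94085
Series ([0.94085], E, and F): 0.94085 × 0.83660 × 0.78410 = 0.61718
Parallel ([0.61980] and [0.61718]): 1 − (1 − 0.61980)(1 − 0.61718) = 0.854

0.854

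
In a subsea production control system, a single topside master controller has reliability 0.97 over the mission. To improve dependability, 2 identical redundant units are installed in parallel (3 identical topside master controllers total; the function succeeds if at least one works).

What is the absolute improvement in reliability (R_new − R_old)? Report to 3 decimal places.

R_before = 0.97
R_after = 1 − (1 − 0.97)^3 = 1.000
ΔR = 1.000 − 0.97 = 0.030

0.030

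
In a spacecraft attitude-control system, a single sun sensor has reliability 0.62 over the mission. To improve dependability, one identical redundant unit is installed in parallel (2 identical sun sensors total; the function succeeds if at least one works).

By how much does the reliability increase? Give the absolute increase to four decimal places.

R_before = 0.62
R_after = 1 − (1 − 0.62)^2 = 0.8556
ΔR = 0.8556 − 0.62 = 0.2356

0.2356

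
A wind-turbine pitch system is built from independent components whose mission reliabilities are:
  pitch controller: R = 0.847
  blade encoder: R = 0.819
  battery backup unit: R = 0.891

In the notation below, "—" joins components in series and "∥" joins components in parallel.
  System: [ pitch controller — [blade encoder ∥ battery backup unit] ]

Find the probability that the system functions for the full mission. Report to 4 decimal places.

0.8303

Parallel (blade encoder and battery backup unit): 1 − (1 − 0.819000)(1 − 0.891000) = 0.980271
Series (pitch controller and [0.980271]): 0.847000 × 0.980271 = 0.8303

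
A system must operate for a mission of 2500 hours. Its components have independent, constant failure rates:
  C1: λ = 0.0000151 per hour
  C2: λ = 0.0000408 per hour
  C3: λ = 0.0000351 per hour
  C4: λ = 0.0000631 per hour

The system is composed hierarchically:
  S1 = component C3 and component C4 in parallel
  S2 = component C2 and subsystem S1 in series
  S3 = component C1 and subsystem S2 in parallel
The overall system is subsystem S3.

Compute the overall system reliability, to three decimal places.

R(C1) = exp(−0.0000151 × 2500) = 0.96295
R(C2) = exp(−0.0000408 × 2500) = 0.90303
R(C3) = exp(−0.0000351 × 2500) = 0.91599
R(C4) = exp(−0.0000631 × 2500) = 0.85406
Parallel (C3 and C4): 1 − (1 − 0.91599)(1 − 0.85406) = 0.98774
Series (C2 and [0.98774]): 0.90303 × 0.98774 = 0.89196
Parallel (C1 and [0.89196]): 1 − (1 − 0.96295)(1 − 0.89196) = 0.996

0.996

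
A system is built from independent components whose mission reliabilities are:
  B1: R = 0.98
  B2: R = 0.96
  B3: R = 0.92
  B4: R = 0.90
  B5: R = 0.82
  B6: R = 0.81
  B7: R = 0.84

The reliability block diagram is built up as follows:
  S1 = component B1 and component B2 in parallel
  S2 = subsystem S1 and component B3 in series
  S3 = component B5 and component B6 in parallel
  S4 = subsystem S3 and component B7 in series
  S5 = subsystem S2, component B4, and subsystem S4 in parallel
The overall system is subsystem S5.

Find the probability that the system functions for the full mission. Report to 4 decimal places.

0.9985

Parallel (B1 and B2): 1 − (1 − 0.980000)(1 − 0.960000) = 0.999200
Series ([0.999200] and B3): 0.999200 × 0.920000 = 0.919264
Parallel (B5 and B6): 1 − (1 − 0.820000)(1 − 0.810000) = 0.965800
Series ([0.965800] and B7): 0.965800 × 0.840000 = 0.811272
Parallel ([0.919264], B4, and [0.811272]): 1 − (1 − 0.919264)(1 − 0.900000)(1 − 0.811272) = 0.9985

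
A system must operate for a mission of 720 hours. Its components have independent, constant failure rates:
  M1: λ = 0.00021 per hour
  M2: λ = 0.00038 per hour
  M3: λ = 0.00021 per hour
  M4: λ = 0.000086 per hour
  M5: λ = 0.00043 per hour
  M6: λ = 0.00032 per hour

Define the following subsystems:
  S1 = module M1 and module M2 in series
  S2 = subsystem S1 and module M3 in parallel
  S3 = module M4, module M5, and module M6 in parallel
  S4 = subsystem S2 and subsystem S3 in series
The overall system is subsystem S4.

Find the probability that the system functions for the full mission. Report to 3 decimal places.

R(M1) = exp(−0.00021 × 720) = 0.85968
R(M2) = exp(−0.00038 × 720) = 0.76064
R(M3) = exp(−0.00021 × 720) = 0.85968
R(M4) = exp(−0.000086 × 720) = 0.93996
R(M5) = exp(−0.00043 × 720) = 0.73374
R(M6) = exp(−0.00032 × 720) = 0.79422
Series (M1 and M2): 0.85968 × 0.76064 = 0.65391
Parallel ([0.65391] and M3): 1 − (1 − 0.65391)(1 − 0.85968) = 0.95144
Parallel (M4, M5, and M6): 1 − (1 − 0.93996)(1 − 0.73374)(1 − 0.79422) = 0.99671
Series ([0.95144] and [0.99671]): 0.95144 × 0.99671 = 0.948

0.948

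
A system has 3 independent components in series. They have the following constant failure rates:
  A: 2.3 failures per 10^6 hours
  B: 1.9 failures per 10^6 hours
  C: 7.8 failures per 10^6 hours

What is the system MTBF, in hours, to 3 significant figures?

Series of exponential components: λ_sys = Σ λ_i
λ_sys = 0.0000023 + 0.0000019 + 0.0000078 = 1.2000e-05 /h
MTBF = 1 / λ_sys = 83300 h

83300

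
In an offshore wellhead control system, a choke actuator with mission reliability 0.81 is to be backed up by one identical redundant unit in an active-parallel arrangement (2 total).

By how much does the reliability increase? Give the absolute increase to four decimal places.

R_before = 0.81
R_after = 1 − (1 − 0.81)^2 = 0.9639
ΔR = 0.9639 − 0.81 = 0.1539

0.1539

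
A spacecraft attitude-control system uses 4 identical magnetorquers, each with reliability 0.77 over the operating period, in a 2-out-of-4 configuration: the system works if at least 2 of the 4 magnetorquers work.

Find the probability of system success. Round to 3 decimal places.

0.960

R = Σ_{i=2}^{4} C(4,i) p^i (1−p)^{4−i} with p = 0.77
C(4,2)·0.77^2·0.23^2 = 0.18819
C(4,3)·0.77^3·0.23^1 = 0.42001
C(4,4)·0.77^4·0.23^0 = 0.35153
Sum = 0.960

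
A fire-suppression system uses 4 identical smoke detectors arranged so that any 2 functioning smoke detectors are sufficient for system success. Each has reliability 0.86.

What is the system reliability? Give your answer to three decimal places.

R = Σ_{i=2}^{4} C(4,i) p^i (1−p)^{4−i} with p = 0.86
C(4,2)·0.86^2·0.14^2 = 0.08698
C(4,3)·0.86^3·0.14^1 = 0.35619
C(4,4)·0.86^4·0.14^0 = 0.54701
Sum = 0.990

0.990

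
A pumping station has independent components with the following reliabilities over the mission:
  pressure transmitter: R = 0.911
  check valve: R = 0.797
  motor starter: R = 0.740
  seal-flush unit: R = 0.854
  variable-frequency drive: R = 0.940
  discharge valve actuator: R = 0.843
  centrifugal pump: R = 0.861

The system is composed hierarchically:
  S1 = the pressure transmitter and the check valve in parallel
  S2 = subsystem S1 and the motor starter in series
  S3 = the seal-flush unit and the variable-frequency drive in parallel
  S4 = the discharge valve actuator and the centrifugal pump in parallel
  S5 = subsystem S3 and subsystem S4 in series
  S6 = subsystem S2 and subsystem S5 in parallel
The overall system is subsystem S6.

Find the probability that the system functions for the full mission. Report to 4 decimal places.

Parallel (pressure transmitter and check valve): 1 − (1 − 0.911000)(1 − 0.797000) = 0.981933
Series ([0.981933] and motor starter): 0.981933 × 0.740000 = 0.726630
Parallel (seal-flush unit and variable-frequency drive): 1 − (1 − 0.854000)(1 − 0.940000) = 0.991240
Parallel (discharge valve actuator and centrifugal pump): 1 − (1 − 0.843000)(1 − 0.861000) = 0.978177
Series ([0.991240] and [0.978177]): 0.991240 × 0.978177 = 0.969608
Parallel ([0.726630] and [0.969608]): 1 − (1 − 0.726630)(1 − 0.969608) = 0.9917

0.9917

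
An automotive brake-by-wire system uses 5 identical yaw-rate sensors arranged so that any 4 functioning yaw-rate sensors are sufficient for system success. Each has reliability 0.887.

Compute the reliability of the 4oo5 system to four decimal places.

R = Σ_{i=4}^{5} C(5,i) p^i (1−p)^{5−i} with p = 0.887
C(5,4)·0.887^4·0.113^1 = 0.349738
C(5,5)·0.887^5·0.113^0 = 0.549058
Sum = 0.8988

0.8988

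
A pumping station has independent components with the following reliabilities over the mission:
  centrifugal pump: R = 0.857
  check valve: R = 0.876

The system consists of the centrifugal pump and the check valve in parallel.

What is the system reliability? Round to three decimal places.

0.982

Parallel (centrifugal pump and check valve): 1 − (1 − 0.85700)(1 − 0.87600) = 0.982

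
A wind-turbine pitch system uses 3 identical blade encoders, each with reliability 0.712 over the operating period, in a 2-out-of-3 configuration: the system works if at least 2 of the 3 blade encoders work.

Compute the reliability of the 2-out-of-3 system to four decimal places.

R = Σ_{i=2}^{3} C(3,i) p^i (1−p)^{3−i} with p = 0.712
C(3,2)·0.712^2·0.288^1 = 0.438000
C(3,3)·0.712^3·0.288^0 = 0.360944
Sum = 0.7989

0.7989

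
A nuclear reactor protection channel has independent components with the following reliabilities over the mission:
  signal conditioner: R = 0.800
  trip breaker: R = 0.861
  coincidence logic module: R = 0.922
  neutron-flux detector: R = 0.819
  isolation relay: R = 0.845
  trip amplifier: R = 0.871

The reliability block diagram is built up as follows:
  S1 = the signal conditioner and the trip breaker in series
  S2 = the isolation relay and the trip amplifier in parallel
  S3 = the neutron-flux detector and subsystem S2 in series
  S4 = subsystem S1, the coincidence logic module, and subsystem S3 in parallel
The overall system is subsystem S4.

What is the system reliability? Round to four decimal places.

Series (signal conditioner and trip breaker): 0.800000 × 0.861000 = 0.688800
Parallel (isolation relay and trip amplifier): 1 − (1 − 0.845000)(1 − 0.871000) = 0.980005
Series (neutron-flux detector and [0.980005]): 0.819000 × 0.980005 = 0.802624
Parallel ([0.688800], coincidence logic module, and [0.802624]): 1 − (1 − 0.688800)(1 − 0.922000)(1 − 0.802624) = 0.9952

0.9952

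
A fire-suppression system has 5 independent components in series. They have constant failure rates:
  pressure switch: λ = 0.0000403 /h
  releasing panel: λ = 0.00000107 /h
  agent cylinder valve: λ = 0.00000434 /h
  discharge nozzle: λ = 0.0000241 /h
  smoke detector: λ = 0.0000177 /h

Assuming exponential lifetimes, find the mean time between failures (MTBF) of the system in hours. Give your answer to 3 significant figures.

11400

Series of exponential components: λ_sys = Σ λ_i
λ_sys = 0.0000403 + 0.00000107 + 0.00000434 + 0.0000241 + 0.0000177 = 8.7510e-05 /h
MTBF = 1 / λ_sys = 11400 h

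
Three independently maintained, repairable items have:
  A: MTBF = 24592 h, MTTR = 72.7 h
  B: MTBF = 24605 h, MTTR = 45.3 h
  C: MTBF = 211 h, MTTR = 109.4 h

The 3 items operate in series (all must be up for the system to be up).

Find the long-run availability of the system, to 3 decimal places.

A(A) = MTBF/(MTBF+MTTR) = 24592/(24592+72.7) = 0.997052
A(B) = MTBF/(MTBF+MTTR) = 24605/(24605+45.3) = 0.998162
A(C) = MTBF/(MTBF+MTTR) = 211/(211+109.4) = 0.658552
Series availability: 0.997052 × 0.998162 × 0.658552 = 0.655

0.655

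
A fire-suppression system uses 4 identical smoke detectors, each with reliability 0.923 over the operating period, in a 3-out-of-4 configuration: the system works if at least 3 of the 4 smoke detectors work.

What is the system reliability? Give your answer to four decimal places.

0.9680

R = Σ_{i=3}^{4} C(4,i) p^i (1−p)^{4−i} with p = 0.923
C(4,3)·0.923^3·0.077^1 = 0.242190
C(4,4)·0.923^4·0.077^0 = 0.725783
Sum = 0.9680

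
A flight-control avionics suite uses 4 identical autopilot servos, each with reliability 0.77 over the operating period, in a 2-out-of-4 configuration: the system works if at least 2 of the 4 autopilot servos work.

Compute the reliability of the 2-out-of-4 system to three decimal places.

R = Σ_{i=2}^{4} C(4,i) p^i (1−p)^{4−i} with p = 0.77
C(4,2)·0.77^2·0.23^2 = 0.18819
C(4,3)·0.77^3·0.23^1 = 0.42001
C(4,4)·0.77^4·0.23^0 = 0.35153
Sum = 0.960

0.960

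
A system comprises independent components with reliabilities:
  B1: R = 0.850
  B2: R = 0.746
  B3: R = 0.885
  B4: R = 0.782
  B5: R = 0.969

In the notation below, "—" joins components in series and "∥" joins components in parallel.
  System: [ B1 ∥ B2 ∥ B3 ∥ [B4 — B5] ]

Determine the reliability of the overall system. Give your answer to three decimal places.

Series (B4 and B5): 0.78200 × 0.96900 = 0.75776
Parallel (B1, B2, B3, and [0.75776]): 1 − (1 − 0.85000)(1 − 0.74600)(1 − 0.88500)(1 − 0.75776) = 0.999

0.999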